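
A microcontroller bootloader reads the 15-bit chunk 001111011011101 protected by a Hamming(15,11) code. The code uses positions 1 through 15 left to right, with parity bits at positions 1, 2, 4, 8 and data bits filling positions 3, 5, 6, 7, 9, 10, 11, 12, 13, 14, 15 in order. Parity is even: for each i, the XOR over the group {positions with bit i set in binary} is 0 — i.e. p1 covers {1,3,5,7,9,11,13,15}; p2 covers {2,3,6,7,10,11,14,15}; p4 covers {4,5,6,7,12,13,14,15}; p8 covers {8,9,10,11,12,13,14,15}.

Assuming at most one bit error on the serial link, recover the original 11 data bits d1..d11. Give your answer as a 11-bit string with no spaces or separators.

11101011101

s1 (pos 1,3,5,7,9,11,13,15): 0⊕1⊕1⊕0⊕1⊕1⊕1⊕1 = 0
s2 (pos 2,3,6,7,10,11,14,15): 0⊕1⊕1⊕0⊕0⊕1⊕0⊕1 = 0
s4 (pos 4,5,6,7,12,13,14,15): 1⊕1⊕1⊕0⊕1⊕1⊕0⊕1 = 0
s8 (pos 8,9,10,11,12,13,14,15): 1⊕1⊕0⊕1⊕1⊕1⊕0⊕1 = 0
Syndrome s8…s1 = 0000 → no error.
Read data bits from positions 3,5,6,7,9,10,11,12,13,14,15: 11101011101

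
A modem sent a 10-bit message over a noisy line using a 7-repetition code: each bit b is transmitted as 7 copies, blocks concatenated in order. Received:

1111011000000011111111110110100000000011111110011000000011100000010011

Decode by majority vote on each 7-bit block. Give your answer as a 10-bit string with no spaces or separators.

1011011000

Block 1 (1111011): 6 ones → 1
Block 2 (0000000): 0 ones → 0
Block 3 (1111111): 7 ones → 1
Block 4 (1110110): 5 ones → 1
Block 5 (1000000): 1 one → 0
Block 6 (0001111): 4 ones → 1
Block 7 (1110011): 5 ones → 1
Block 8 (0000000): 0 ones → 0
Block 9 (1110000): 3 ones → 0
Block 10 (0010011): 3 ones → 0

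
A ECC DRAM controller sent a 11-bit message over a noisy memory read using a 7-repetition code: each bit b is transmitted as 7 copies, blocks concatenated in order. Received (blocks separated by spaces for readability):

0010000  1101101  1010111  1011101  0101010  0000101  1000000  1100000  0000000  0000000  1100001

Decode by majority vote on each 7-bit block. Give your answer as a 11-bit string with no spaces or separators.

Block 1 (0010000): 1 one → 0
Block 2 (1101101): 5 ones → 1
Block 3 (1010111): 5 ones → 1
Block 4 (1011101): 5 ones → 1
Block 5 (0101010): 3 ones → 0
Block 6 (0000101): 2 ones → 0
Block 7 (1000000): 1 one → 0
Block 8 (1100000): 2 ones → 0
Block 9 (0000000): 0 ones → 0
Block 10 (0000000): 0 ones → 0
Block 11 (1100001): 3 ones → 0

01110000000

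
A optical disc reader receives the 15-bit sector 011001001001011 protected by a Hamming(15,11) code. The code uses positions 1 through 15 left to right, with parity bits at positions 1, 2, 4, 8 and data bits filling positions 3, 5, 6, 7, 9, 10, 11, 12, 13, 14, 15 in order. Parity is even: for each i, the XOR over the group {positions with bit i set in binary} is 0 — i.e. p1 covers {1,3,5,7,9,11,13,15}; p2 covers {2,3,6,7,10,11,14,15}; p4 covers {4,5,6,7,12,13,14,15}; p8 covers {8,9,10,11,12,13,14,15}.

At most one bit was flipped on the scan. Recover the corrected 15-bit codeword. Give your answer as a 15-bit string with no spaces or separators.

010001001001011

s1 (pos 1,3,5,7,9,11,13,15): 0⊕1⊕0⊕0⊕1⊕0⊕0⊕1 = 1
s2 (pos 2,3,6,7,10,11,14,15): 1⊕1⊕1⊕0⊕0⊕0⊕1⊕1 = 1
s4 (pos 4,5,6,7,12,13,14,15): 0⊕0⊕1⊕0⊕1⊕0⊕1⊕1 = 0
s8 (pos 8,9,10,11,12,13,14,15): 0⊕1⊕0⊕0⊕1⊕0⊕1⊕1 = 0
Syndrome s8…s1 = 0011 → error at position 3.
Flip position 3: 011001001001011 → 010001001001011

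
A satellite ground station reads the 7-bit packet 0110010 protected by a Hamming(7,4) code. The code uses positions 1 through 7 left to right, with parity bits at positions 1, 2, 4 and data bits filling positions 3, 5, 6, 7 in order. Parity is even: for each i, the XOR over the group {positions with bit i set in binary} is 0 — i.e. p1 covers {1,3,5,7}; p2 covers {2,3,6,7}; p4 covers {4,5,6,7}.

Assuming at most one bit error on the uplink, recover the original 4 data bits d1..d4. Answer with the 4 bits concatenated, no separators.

s1 (pos 1,3,5,7): 0⊕1⊕0⊕0 = 1
s2 (pos 2,3,6,7): 1⊕1⊕1⊕0 = 1
s4 (pos 4,5,6,7): 0⊕0⊕1⊕0 = 1
Syndrome s4…s1 = 111 → error at position 7.
Flip position 7: 0110010 → 0110011
Read data bits from positions 3,5,6,7: 1011

1011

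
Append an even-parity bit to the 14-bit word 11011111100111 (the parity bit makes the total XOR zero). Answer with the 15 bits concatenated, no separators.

XOR of the 14 data bits: 1⊕1⊕0⊕1⊕1⊕1⊕1⊕1⊕1⊕0⊕0⊕1⊕1⊕1 = 1
Parity bit = 1 (so all 15 bits XOR to 0).

110111111001111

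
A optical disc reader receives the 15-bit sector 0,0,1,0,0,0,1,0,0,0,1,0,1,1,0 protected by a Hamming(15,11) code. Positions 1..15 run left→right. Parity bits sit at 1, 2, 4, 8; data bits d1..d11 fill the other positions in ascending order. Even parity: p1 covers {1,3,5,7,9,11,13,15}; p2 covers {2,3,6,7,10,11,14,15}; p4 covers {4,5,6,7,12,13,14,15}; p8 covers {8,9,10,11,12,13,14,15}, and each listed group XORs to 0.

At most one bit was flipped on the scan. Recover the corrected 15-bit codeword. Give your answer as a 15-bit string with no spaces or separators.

001000100011110

s1 (pos 1,3,5,7,9,11,13,15): 0⊕1⊕0⊕1⊕0⊕1⊕1⊕0 = 0
s2 (pos 2,3,6,7,10,11,14,15): 0⊕1⊕0⊕1⊕0⊕1⊕1⊕0 = 0
s4 (pos 4,5,6,7,12,13,14,15): 0⊕0⊕0⊕1⊕0⊕1⊕1⊕0 = 1
s8 (pos 8,9,10,11,12,13,14,15): 0⊕0⊕0⊕1⊕0⊕1⊕1⊕0 = 1
Syndrome s8…s1 = 1100 → error at position 12.
Flip position 12: 001000100010110 → 001000100011110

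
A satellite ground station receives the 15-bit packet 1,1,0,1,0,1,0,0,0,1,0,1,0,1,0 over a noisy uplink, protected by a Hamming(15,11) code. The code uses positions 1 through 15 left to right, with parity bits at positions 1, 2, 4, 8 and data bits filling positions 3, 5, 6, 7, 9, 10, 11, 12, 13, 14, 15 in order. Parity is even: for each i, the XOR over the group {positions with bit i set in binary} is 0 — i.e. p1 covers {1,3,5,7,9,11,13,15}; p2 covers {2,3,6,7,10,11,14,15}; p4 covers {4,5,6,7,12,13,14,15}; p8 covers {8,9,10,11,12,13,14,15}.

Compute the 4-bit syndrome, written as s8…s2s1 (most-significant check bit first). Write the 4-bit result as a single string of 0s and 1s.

1001

s1 (pos 1,3,5,7,9,11,13,15): 1⊕0⊕0⊕0⊕0⊕0⊕0⊕0 = 1
s2 (pos 2,3,6,7,10,11,14,15): 1⊕0⊕1⊕0⊕1⊕0⊕1⊕0 = 0
s4 (pos 4,5,6,7,12,13,14,15): 1⊕0⊕1⊕0⊕1⊕0⊕1⊕0 = 0
s8 (pos 8,9,10,11,12,13,14,15): 0⊕0⊕1⊕0⊕1⊕0⊕1⊕0 = 1
Syndrome s8…s1 = 1001 → error at position 9.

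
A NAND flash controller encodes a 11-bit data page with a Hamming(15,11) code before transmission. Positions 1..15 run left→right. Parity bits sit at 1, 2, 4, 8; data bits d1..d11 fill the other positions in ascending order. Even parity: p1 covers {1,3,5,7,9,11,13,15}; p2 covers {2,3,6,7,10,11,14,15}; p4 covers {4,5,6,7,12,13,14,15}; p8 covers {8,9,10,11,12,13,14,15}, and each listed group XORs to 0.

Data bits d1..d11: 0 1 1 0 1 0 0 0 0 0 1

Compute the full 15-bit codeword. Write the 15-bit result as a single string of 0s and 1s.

Place data at non-parity positions: p1 p2 0 p4 1 1 0 p8 1 0 0 0 0 0 1
p1 (pos 1,3,5,7,9,11,13,15): XOR of data positions = 0⊕1⊕0⊕1⊕0⊕0⊕1 = 1
p2 (pos 2,3,6,7,10,11,14,15): XOR of data positions = 0⊕1⊕0⊕0⊕0⊕0⊕1 = 0
p4 (pos 4,5,6,7,12,13,14,15): XOR of data positions = 1⊕1⊕0⊕0⊕0⊕0⊕1 = 1
p8 (pos 8,9,10,11,12,13,14,15): XOR of data positions = 1⊕0⊕0⊕0⊕0⊕0⊕1 = 0
Codeword: 100111001000001

100111001000001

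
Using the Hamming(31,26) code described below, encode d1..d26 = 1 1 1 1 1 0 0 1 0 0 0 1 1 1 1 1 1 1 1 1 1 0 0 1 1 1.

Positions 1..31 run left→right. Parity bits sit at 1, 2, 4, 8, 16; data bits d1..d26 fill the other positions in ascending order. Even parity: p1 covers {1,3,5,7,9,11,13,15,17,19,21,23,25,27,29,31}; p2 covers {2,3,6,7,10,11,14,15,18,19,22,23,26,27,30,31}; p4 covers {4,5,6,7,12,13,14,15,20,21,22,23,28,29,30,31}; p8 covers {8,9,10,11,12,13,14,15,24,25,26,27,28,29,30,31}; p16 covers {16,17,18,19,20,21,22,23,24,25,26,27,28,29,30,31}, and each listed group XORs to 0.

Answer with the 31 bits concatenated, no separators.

Place data at non-parity positions: p1 p2 1 p4 1 1 1 p8 1 0 0 1 0 0 0 p16 1 1 1 1 1 1 1 1 1 1 0 0 1 1 1
p1 (pos 1,3,5,7,9,11,13,15,17,19,21,23,25,27,29,31): XOR of data positions = 1⊕1⊕1⊕1⊕0⊕0⊕0⊕1⊕1⊕1⊕1⊕1⊕0⊕1⊕1 = 1
p2 (pos 2,3,6,7,10,11,14,15,18,19,22,23,26,27,30,31): XOR of data positions = 1⊕1⊕1⊕0⊕0⊕0⊕0⊕1⊕1⊕1⊕1⊕1⊕0⊕1⊕1 = 0
p4 (pos 4,5,6,7,12,13,14,15,20,21,22,23,28,29,30,31): XOR of data positions = 1⊕1⊕1⊕1⊕0⊕0⊕0⊕1⊕1⊕1⊕1⊕0⊕1⊕1⊕1 = 1
p8 (pos 8,9,10,11,12,13,14,15,24,25,26,27,28,29,30,31): XOR of data positions = 1⊕0⊕0⊕1⊕0⊕0⊕0⊕1⊕1⊕1⊕0⊕0⊕1⊕1⊕1 = 0
p16 (pos 16,17,18,19,20,21,22,23,24,25,26,27,28,29,30,31): XOR of data positions = 1⊕1⊕1⊕1⊕1⊕1⊕1⊕1⊕1⊕1⊕0⊕0⊕1⊕1⊕1 = 1
Codeword: 1011111010010001111111111100111

1011111010010001111111111100111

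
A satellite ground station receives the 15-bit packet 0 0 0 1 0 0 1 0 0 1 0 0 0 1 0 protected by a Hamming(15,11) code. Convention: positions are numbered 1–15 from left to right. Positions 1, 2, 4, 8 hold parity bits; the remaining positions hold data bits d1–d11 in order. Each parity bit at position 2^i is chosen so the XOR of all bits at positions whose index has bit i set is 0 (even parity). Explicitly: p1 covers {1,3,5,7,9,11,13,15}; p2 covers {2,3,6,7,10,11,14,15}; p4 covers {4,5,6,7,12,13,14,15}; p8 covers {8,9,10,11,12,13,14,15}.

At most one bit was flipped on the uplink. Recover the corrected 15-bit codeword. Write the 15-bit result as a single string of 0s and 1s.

s1 (pos 1,3,5,7,9,11,13,15): 0⊕0⊕0⊕1⊕0⊕0⊕0⊕0 = 1
s2 (pos 2,3,6,7,10,11,14,15): 0⊕0⊕0⊕1⊕1⊕0⊕1⊕0 = 1
s4 (pos 4,5,6,7,12,13,14,15): 1⊕0⊕0⊕1⊕0⊕0⊕1⊕0 = 1
s8 (pos 8,9,10,11,12,13,14,15): 0⊕0⊕1⊕0⊕0⊕0⊕1⊕0 = 0
Syndrome s8…s1 = 0111 → error at position 7.
Flip position 7: 000100100100010 → 000100000100010

000100000100010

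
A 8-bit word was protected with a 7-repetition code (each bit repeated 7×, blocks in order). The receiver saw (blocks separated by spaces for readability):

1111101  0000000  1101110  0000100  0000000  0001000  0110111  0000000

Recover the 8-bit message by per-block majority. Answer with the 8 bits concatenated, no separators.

10100010

Block 1 (1111101): 6 ones → 1
Block 2 (0000000): 0 ones → 0
Block 3 (1101110): 5 ones → 1
Block 4 (0000100): 1 one → 0
Block 5 (0000000): 0 ones → 0
Block 6 (0001000): 1 one → 0
Block 7 (0110111): 5 ones → 1
Block 8 (0000000): 0 ones → 0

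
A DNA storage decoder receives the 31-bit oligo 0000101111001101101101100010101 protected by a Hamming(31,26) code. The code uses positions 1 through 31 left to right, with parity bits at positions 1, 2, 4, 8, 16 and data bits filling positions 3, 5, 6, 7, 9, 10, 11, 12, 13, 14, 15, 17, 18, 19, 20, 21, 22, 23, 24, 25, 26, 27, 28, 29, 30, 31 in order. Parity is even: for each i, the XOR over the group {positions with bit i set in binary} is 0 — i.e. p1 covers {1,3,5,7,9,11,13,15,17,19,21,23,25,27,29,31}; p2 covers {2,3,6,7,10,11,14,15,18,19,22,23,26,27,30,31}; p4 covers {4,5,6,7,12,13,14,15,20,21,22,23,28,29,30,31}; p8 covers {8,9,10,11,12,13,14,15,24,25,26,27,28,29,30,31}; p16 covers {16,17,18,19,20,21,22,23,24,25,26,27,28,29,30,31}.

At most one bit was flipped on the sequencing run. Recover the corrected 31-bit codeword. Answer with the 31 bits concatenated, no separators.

0000101111001101101001100010101

s1 (pos 1,3,5,7,9,11,13,15,17,19,21,23,25,27,29,31): 0⊕0⊕1⊕1⊕1⊕0⊕1⊕0⊕1⊕1⊕0⊕1⊕0⊕1⊕1⊕1 = 0
s2 (pos 2,3,6,7,10,11,14,15,18,19,22,23,26,27,30,31): 0⊕0⊕0⊕1⊕1⊕0⊕1⊕0⊕0⊕1⊕1⊕1⊕0⊕1⊕0⊕1 = 0
s4 (pos 4,5,6,7,12,13,14,15,20,21,22,23,28,29,30,31): 0⊕1⊕0⊕1⊕0⊕1⊕1⊕0⊕1⊕0⊕1⊕1⊕0⊕1⊕0⊕1 = 1
s8 (pos 8,9,10,11,12,13,14,15,24,25,26,27,28,29,30,31): 1⊕1⊕1⊕0⊕0⊕1⊕1⊕0⊕0⊕0⊕0⊕1⊕0⊕1⊕0⊕1 = 0
s16 (pos 16,17,18,19,20,21,22,23,24,25,26,27,28,29,30,31): 1⊕1⊕0⊕1⊕1⊕0⊕1⊕1⊕0⊕0⊕0⊕1⊕0⊕1⊕0⊕1 = 1
Syndrome s16…s1 = 10100 → error at position 20.
Flip position 20: 0000101111001101101101100010101 → 0000101111001101101001100010101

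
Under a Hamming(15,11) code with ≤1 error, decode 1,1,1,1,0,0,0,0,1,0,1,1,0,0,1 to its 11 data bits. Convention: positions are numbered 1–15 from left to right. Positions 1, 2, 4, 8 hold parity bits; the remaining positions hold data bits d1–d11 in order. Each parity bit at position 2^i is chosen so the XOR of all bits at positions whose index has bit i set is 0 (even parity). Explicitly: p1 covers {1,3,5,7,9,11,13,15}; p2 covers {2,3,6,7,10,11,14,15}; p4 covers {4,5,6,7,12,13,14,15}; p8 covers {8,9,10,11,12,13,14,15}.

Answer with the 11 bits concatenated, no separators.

11001011001

s1 (pos 1,3,5,7,9,11,13,15): 1⊕1⊕0⊕0⊕1⊕1⊕0⊕1 = 1
s2 (pos 2,3,6,7,10,11,14,15): 1⊕1⊕0⊕0⊕0⊕1⊕0⊕1 = 0
s4 (pos 4,5,6,7,12,13,14,15): 1⊕0⊕0⊕0⊕1⊕0⊕0⊕1 = 1
s8 (pos 8,9,10,11,12,13,14,15): 0⊕1⊕0⊕1⊕1⊕0⊕0⊕1 = 0
Syndrome s8…s1 = 0101 → error at position 5.
Flip position 5: 111100001011001 → 111110001011001
Read data bits from positions 3,5,6,7,9,10,11,12,13,14,15: 11001011001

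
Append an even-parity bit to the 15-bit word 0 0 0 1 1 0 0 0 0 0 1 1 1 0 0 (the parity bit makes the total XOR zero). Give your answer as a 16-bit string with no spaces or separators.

0001100000111001

XOR of the 15 data bits: 0⊕0⊕0⊕1⊕1⊕0⊕0⊕0⊕0⊕0⊕1⊕1⊕1⊕0⊕0 = 1
Parity bit = 1 (so all 16 bits XOR to 0).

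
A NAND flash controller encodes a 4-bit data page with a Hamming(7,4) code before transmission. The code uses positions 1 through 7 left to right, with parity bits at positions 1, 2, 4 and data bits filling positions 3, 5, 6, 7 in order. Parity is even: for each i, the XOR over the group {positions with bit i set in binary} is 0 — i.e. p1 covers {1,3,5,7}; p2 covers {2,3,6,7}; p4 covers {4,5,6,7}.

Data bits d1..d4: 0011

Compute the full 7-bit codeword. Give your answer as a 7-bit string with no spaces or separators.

Place data at non-parity positions: p1 p2 0 p4 0 1 1
p1 (pos 1,3,5,7): XOR of data positions = 0⊕0⊕1 = 1
p2 (pos 2,3,6,7): XOR of data positions = 0⊕1⊕1 = 0
p4 (pos 4,5,6,7): XOR of data positions = 0⊕1⊕1 = 0
Codeword: 1000011

1000011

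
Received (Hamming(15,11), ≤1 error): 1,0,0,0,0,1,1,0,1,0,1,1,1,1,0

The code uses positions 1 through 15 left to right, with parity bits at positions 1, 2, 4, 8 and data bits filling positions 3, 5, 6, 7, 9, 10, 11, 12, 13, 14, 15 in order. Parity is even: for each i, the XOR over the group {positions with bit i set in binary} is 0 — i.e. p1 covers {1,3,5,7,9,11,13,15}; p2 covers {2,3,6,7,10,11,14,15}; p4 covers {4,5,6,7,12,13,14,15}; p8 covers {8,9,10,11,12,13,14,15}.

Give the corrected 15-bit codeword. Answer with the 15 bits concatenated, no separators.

s1 (pos 1,3,5,7,9,11,13,15): 1⊕0⊕0⊕1⊕1⊕1⊕1⊕0 = 1
s2 (pos 2,3,6,7,10,11,14,15): 0⊕0⊕1⊕1⊕0⊕1⊕1⊕0 = 0
s4 (pos 4,5,6,7,12,13,14,15): 0⊕0⊕1⊕1⊕1⊕1⊕1⊕0 = 1
s8 (pos 8,9,10,11,12,13,14,15): 0⊕1⊕0⊕1⊕1⊕1⊕1⊕0 = 1
Syndrome s8…s1 = 1101 → error at position 13.
Flip position 13: 100001101011110 → 100001101011010

100001101011010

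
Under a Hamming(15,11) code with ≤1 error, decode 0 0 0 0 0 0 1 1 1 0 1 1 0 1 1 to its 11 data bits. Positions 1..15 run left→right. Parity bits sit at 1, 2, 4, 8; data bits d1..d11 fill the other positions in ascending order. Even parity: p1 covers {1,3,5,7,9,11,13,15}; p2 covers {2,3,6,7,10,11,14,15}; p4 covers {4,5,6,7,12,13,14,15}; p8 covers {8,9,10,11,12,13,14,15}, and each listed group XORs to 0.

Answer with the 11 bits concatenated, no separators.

s1 (pos 1,3,5,7,9,11,13,15): 0⊕0⊕0⊕1⊕1⊕1⊕0⊕1 = 0
s2 (pos 2,3,6,7,10,11,14,15): 0⊕0⊕0⊕1⊕0⊕1⊕1⊕1 = 0
s4 (pos 4,5,6,7,12,13,14,15): 0⊕0⊕0⊕1⊕1⊕0⊕1⊕1 = 0
s8 (pos 8,9,10,11,12,13,14,15): 1⊕1⊕0⊕1⊕1⊕0⊕1⊕1 = 0
Syndrome s8…s1 = 0000 → no error.
Read data bits from positions 3,5,6,7,9,10,11,12,13,14,15: 00011011011

00011011011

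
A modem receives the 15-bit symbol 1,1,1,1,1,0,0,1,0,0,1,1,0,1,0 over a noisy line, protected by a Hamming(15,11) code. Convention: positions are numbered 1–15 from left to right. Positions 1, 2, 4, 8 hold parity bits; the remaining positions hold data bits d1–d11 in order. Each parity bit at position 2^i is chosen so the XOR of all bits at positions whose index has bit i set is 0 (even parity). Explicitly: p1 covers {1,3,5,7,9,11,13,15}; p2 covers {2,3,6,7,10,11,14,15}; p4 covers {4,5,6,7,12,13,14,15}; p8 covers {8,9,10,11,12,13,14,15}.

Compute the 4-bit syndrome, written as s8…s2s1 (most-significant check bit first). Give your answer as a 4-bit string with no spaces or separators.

s1 (pos 1,3,5,7,9,11,13,15): 1⊕1⊕1⊕0⊕0⊕1⊕0⊕0 = 0
s2 (pos 2,3,6,7,10,11,14,15): 1⊕1⊕0⊕0⊕0⊕1⊕1⊕0 = 0
s4 (pos 4,5,6,7,12,13,14,15): 1⊕1⊕0⊕0⊕1⊕0⊕1⊕0 = 0
s8 (pos 8,9,10,11,12,13,14,15): 1⊕0⊕0⊕1⊕1⊕0⊕1⊕0 = 0
Syndrome s8…s1 = 0000 → no error.

0000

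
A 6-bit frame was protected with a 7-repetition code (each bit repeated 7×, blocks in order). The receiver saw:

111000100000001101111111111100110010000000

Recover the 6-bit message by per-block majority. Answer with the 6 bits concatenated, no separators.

101100

Block 1 (1110001): 4 ones → 1
Block 2 (0000000): 0 ones → 0
Block 3 (1101111): 6 ones → 1
Block 4 (1111111): 7 ones → 1
Block 5 (0011001): 3 ones → 0
Block 6 (0000000): 0 ones → 0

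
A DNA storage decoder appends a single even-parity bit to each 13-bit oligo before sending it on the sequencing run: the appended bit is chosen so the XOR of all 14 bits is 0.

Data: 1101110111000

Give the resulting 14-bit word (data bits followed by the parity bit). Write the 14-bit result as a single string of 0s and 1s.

XOR of the 13 data bits: 1⊕1⊕0⊕1⊕1⊕1⊕0⊕1⊕1⊕1⊕0⊕0⊕0 = 0
Parity bit = 0 (so all 14 bits XOR to 0).

11011101110000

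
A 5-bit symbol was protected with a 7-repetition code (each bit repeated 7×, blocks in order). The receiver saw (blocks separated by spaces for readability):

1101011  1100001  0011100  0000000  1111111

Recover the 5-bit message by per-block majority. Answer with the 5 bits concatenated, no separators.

Block 1 (1101011): 5 ones → 1
Block 2 (1100001): 3 ones → 0
Block 3 (0011100): 3 ones → 0
Block 4 (0000000): 0 ones → 0
Block 5 (1111111): 7 ones → 1

10001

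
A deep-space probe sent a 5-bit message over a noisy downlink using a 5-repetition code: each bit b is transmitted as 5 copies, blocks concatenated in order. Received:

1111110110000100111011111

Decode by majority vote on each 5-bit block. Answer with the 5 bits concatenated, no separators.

11011

Block 1 (11111): 5 ones → 1
Block 2 (10110): 3 ones → 1
Block 3 (00010): 1 one → 0
Block 4 (01110): 3 ones → 1
Block 5 (11111): 5 ones → 1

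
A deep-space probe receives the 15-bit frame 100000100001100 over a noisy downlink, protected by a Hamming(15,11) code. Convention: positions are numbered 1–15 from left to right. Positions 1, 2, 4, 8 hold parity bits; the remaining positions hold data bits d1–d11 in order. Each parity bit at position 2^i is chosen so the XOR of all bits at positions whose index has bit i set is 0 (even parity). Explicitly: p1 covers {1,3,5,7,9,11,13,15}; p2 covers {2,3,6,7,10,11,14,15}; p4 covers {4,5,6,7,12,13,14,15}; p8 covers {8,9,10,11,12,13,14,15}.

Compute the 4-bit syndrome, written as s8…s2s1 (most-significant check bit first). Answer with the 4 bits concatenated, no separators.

s1 (pos 1,3,5,7,9,11,13,15): 1⊕0⊕0⊕1⊕0⊕0⊕1⊕0 = 1
s2 (pos 2,3,6,7,10,11,14,15): 0⊕0⊕0⊕1⊕0⊕0⊕0⊕0 = 1
s4 (pos 4,5,6,7,12,13,14,15): 0⊕0⊕0⊕1⊕1⊕1⊕0⊕0 = 1
s8 (pos 8,9,10,11,12,13,14,15): 0⊕0⊕0⊕0⊕1⊕1⊕0⊕0 = 0
Syndrome s8…s1 = 0111 → error at position 7.

0111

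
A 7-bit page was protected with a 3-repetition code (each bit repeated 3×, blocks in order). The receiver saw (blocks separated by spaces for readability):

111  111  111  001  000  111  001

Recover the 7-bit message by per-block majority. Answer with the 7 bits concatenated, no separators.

Block 1 (111): 3 ones → 1
Block 2 (111): 3 ones → 1
Block 3 (111): 3 ones → 1
Block 4 (001): 1 one → 0
Block 5 (000): 0 ones → 0
Block 6 (111): 3 ones → 1
Block 7 (001): 1 one → 0

1110010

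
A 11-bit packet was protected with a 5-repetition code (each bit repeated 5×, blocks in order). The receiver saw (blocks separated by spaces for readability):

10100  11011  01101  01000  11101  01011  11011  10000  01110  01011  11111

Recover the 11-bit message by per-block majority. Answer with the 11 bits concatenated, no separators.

Block 1 (10100): 2 ones → 0
Block 2 (11011): 4 ones → 1
Block 3 (01101): 3 ones → 1
Block 4 (01000): 1 one → 0
Block 5 (11101): 4 ones → 1
Block 6 (01011): 3 ones → 1
Block 7 (11011): 4 ones → 1
Block 8 (10000): 1 one → 0
Block 9 (01110): 3 ones → 1
Block 10 (01011): 3 ones → 1
Block 11 (11111): 5 ones → 1

01101110111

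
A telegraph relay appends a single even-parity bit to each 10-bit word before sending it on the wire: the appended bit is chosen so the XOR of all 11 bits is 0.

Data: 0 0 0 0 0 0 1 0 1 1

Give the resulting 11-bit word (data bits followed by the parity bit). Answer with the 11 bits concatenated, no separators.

00000010111

XOR of the 10 data bits: 0⊕0⊕0⊕0⊕0⊕0⊕1⊕0⊕1⊕1 = 1
Parity bit = 1 (so all 11 bits XOR to 0).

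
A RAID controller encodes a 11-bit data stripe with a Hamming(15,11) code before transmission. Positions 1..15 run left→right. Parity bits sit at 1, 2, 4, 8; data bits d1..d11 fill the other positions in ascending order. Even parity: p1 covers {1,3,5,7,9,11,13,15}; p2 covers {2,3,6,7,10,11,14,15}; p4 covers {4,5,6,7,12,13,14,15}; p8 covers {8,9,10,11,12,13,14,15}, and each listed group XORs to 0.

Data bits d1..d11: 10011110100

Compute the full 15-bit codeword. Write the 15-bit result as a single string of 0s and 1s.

Place data at non-parity positions: p1 p2 1 p4 0 0 1 p8 1 1 1 0 1 0 0
p1 (pos 1,3,5,7,9,11,13,15): XOR of data positions = 1⊕0⊕1⊕1⊕1⊕1⊕0 = 1
p2 (pos 2,3,6,7,10,11,14,15): XOR of data positions = 1⊕0⊕1⊕1⊕1⊕0⊕0 = 0
p4 (pos 4,5,6,7,12,13,14,15): XOR of data positions = 0⊕0⊕1⊕0⊕1⊕0⊕0 = 0
p8 (pos 8,9,10,11,12,13,14,15): XOR of data positions = 1⊕1⊕1⊕0⊕1⊕0⊕0 = 0
Codeword: 101000101110100

101000101110100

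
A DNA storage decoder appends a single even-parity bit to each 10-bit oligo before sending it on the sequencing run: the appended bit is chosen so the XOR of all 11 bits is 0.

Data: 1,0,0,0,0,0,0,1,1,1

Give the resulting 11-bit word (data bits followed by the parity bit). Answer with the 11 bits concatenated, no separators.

10000001110

XOR of the 10 data bits: 1⊕0⊕0⊕0⊕0⊕0⊕0⊕1⊕1⊕1 = 0
Parity bit = 0 (so all 11 bits XOR to 0).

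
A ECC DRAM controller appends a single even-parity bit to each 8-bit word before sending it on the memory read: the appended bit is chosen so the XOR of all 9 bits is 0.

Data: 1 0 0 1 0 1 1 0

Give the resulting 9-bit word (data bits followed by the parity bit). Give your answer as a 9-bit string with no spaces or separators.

100101100

XOR of the 8 data bits: 1⊕0⊕0⊕1⊕0⊕1⊕1⊕0 = 0
Parity bit = 0 (so all 9 bits XOR to 0).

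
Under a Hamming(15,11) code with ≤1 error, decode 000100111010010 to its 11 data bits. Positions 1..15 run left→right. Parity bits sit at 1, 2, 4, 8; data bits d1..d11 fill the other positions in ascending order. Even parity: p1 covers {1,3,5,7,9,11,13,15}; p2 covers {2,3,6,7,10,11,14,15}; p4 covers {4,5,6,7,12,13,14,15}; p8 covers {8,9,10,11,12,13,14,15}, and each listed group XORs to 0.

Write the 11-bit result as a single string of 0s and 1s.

00001010010

s1 (pos 1,3,5,7,9,11,13,15): 0⊕0⊕0⊕1⊕1⊕1⊕0⊕0 = 1
s2 (pos 2,3,6,7,10,11,14,15): 0⊕0⊕0⊕1⊕0⊕1⊕1⊕0 = 1
s4 (pos 4,5,6,7,12,13,14,15): 1⊕0⊕0⊕1⊕0⊕0⊕1⊕0 = 1
s8 (pos 8,9,10,11,12,13,14,15): 1⊕1⊕0⊕1⊕0⊕0⊕1⊕0 = 0
Syndrome s8…s1 = 0111 → error at position 7.
Flip position 7: 000100111010010 → 000100011010010
Read data bits from positions 3,5,6,7,9,10,11,12,13,14,15: 00001010010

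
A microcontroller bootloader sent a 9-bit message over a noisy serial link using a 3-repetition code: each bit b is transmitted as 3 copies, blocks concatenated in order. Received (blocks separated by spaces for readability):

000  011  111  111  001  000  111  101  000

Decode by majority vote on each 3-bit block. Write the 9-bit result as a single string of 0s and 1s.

Block 1 (000): 0 ones → 0
Block 2 (011): 2 ones → 1
Block 3 (111): 3 ones → 1
Block 4 (111): 3 ones → 1
Block 5 (001): 1 one → 0
Block 6 (000): 0 ones → 0
Block 7 (111): 3 ones → 1
Block 8 (101): 2 ones → 1
Block 9 (000): 0 ones → 0

011100110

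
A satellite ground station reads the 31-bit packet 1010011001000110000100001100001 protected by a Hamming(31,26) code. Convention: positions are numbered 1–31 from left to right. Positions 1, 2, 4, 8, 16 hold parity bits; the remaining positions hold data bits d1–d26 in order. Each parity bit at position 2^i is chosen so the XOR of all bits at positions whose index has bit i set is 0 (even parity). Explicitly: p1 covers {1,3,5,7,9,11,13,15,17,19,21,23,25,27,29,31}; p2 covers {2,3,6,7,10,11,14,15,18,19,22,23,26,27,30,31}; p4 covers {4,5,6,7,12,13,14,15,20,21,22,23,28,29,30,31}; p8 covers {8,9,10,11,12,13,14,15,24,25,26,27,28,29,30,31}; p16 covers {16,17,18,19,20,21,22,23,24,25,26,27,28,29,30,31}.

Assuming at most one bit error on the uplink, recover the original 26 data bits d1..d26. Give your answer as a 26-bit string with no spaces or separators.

10110100011000100001100001

s1 (pos 1,3,5,7,9,11,13,15,17,19,21,23,25,27,29,31): 1⊕1⊕0⊕1⊕0⊕0⊕0⊕1⊕0⊕0⊕0⊕0⊕1⊕0⊕0⊕1 = 0
s2 (pos 2,3,6,7,10,11,14,15,18,19,22,23,26,27,30,31): 0⊕1⊕1⊕1⊕1⊕0⊕1⊕1⊕0⊕0⊕0⊕0⊕1⊕0⊕0⊕1 = 0
s4 (pos 4,5,6,7,12,13,14,15,20,21,22,23,28,29,30,31): 0⊕0⊕1⊕1⊕0⊕0⊕1⊕1⊕1⊕0⊕0⊕0⊕0⊕0⊕0⊕1 = 0
s8 (pos 8,9,10,11,12,13,14,15,24,25,26,27,28,29,30,31): 0⊕0⊕1⊕0⊕0⊕0⊕1⊕1⊕0⊕1⊕1⊕0⊕0⊕0⊕0⊕1 = 0
s16 (pos 16,17,18,19,20,21,22,23,24,25,26,27,28,29,30,31): 0⊕0⊕0⊕0⊕1⊕0⊕0⊕0⊕0⊕1⊕1⊕0⊕0⊕0⊕0⊕1 = 0
Syndrome s16…s1 = 00000 → no error.
Read data bits from positions 3,5,6,7,9,10,11,12,13,14,15,17,18,19,20,21,22,23,24,25,26,27,28,29,30,31: 10110100011000100001100001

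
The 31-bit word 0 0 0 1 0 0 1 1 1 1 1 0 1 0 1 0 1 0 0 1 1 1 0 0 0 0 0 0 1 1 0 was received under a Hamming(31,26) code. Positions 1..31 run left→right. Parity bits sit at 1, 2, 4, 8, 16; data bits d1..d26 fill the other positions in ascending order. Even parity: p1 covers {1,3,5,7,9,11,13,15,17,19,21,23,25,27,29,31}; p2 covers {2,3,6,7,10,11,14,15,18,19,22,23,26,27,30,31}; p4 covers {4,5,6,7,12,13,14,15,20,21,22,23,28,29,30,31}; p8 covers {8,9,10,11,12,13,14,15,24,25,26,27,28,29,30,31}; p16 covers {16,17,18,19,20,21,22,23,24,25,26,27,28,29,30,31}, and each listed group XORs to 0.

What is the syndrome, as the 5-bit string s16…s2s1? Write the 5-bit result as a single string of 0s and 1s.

00100

s1 (pos 1,3,5,7,9,11,13,15,17,19,21,23,25,27,29,31): 0⊕0⊕0⊕1⊕1⊕1⊕1⊕1⊕1⊕0⊕1⊕0⊕0⊕0⊕1⊕0 = 0
s2 (pos 2,3,6,7,10,11,14,15,18,19,22,23,26,27,30,31): 0⊕0⊕0⊕1⊕1⊕1⊕0⊕1⊕0⊕0⊕1⊕0⊕0⊕0⊕1⊕0 = 0
s4 (pos 4,5,6,7,12,13,14,15,20,21,22,23,28,29,30,31): 1⊕0⊕0⊕1⊕0⊕1⊕0⊕1⊕1⊕1⊕1⊕0⊕0⊕1⊕1⊕0 = 1
s8 (pos 8,9,10,11,12,13,14,15,24,25,26,27,28,29,30,31): 1⊕1⊕1⊕1⊕0⊕1⊕0⊕1⊕0⊕0⊕0⊕0⊕0⊕1⊕1⊕0 = 0
s16 (pos 16,17,18,19,20,21,22,23,24,25,26,27,28,29,30,31): 0⊕1⊕0⊕0⊕1⊕1⊕1⊕0⊕0⊕0⊕0⊕0⊕0⊕1⊕1⊕0 = 0
Syndrome s16…s1 = 00100 → error at position 4.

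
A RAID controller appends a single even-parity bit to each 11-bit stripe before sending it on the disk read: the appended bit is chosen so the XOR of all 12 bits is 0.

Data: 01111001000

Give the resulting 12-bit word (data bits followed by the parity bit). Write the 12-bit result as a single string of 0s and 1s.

011110010001

XOR of the 11 data bits: 0⊕1⊕1⊕1⊕1⊕0⊕0⊕1⊕0⊕0⊕0 = 1
Parity bit = 1 (so all 12 bits XOR to 0).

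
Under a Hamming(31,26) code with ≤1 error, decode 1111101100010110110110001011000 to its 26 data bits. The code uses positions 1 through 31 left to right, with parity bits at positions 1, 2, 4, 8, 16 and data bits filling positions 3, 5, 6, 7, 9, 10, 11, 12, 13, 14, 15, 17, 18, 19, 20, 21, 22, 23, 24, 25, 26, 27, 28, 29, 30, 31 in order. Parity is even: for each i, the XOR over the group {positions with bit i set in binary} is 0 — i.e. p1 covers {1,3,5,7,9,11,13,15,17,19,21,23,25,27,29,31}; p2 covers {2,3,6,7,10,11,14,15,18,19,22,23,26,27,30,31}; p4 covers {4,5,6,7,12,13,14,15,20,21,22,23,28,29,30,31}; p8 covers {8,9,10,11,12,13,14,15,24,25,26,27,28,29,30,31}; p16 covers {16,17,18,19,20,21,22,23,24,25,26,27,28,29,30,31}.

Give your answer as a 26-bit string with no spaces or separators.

s1 (pos 1,3,5,7,9,11,13,15,17,19,21,23,25,27,29,31): 1⊕1⊕1⊕1⊕0⊕0⊕0⊕1⊕1⊕0⊕1⊕0⊕1⊕1⊕0⊕0 = 1
s2 (pos 2,3,6,7,10,11,14,15,18,19,22,23,26,27,30,31): 1⊕1⊕0⊕1⊕0⊕0⊕1⊕1⊕1⊕0⊕0⊕0⊕0⊕1⊕0⊕0 = 1
s4 (pos 4,5,6,7,12,13,14,15,20,21,22,23,28,29,30,31): 1⊕1⊕0⊕1⊕1⊕0⊕1⊕1⊕1⊕1⊕0⊕0⊕1⊕0⊕0⊕0 = 1
s8 (pos 8,9,10,11,12,13,14,15,24,25,26,27,28,29,30,31): 1⊕0⊕0⊕0⊕1⊕0⊕1⊕1⊕0⊕1⊕0⊕1⊕1⊕0⊕0⊕0 = 1
s16 (pos 16,17,18,19,20,21,22,23,24,25,26,27,28,29,30,31): 0⊕1⊕1⊕0⊕1⊕1⊕0⊕0⊕0⊕1⊕0⊕1⊕1⊕0⊕0⊕0 = 1
Syndrome s16…s1 = 11111 → error at position 31.
Flip position 31: 1111101100010110110110001011000 → 1111101100010110110110001011001
Read data bits from positions 3,5,6,7,9,10,11,12,13,14,15,17,18,19,20,21,22,23,24,25,26,27,28,29,30,31: 11010001011110110001011001

11010001011110110001011001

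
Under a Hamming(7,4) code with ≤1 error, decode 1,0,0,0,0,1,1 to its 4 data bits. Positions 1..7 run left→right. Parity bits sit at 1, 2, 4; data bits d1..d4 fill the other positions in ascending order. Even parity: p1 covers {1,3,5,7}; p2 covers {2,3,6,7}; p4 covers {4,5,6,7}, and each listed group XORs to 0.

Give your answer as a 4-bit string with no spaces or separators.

0011

s1 (pos 1,3,5,7): 1⊕0⊕0⊕1 = 0
s2 (pos 2,3,6,7): 0⊕0⊕1⊕1 = 0
s4 (pos 4,5,6,7): 0⊕0⊕1⊕1 = 0
Syndrome s4…s1 = 000 → no error.
Read data bits from positions 3,5,6,7: 0011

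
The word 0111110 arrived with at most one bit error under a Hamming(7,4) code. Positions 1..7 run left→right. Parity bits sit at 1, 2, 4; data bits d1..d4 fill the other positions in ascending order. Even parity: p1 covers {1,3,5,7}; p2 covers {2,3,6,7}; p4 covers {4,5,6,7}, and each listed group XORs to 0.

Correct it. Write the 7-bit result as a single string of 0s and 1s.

s1 (pos 1,3,5,7): 0⊕1⊕1⊕0 = 0
s2 (pos 2,3,6,7): 1⊕1⊕1⊕0 = 1
s4 (pos 4,5,6,7): 1⊕1⊕1⊕0 = 1
Syndrome s4…s1 = 110 → error at position 6.
Flip position 6: 0111110 → 0111100

0111100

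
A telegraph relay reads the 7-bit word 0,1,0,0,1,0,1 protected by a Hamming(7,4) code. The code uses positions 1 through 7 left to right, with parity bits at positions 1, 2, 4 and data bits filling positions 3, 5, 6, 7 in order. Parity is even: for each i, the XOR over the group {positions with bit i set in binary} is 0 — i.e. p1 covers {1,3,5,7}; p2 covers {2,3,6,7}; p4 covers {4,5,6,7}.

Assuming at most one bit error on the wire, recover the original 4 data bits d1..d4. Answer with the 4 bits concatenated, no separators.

s1 (pos 1,3,5,7): 0⊕0⊕1⊕1 = 0
s2 (pos 2,3,6,7): 1⊕0⊕0⊕1 = 0
s4 (pos 4,5,6,7): 0⊕1⊕0⊕1 = 0
Syndrome s4…s1 = 000 → no error.
Read data bits from positions 3,5,6,7: 0101

0101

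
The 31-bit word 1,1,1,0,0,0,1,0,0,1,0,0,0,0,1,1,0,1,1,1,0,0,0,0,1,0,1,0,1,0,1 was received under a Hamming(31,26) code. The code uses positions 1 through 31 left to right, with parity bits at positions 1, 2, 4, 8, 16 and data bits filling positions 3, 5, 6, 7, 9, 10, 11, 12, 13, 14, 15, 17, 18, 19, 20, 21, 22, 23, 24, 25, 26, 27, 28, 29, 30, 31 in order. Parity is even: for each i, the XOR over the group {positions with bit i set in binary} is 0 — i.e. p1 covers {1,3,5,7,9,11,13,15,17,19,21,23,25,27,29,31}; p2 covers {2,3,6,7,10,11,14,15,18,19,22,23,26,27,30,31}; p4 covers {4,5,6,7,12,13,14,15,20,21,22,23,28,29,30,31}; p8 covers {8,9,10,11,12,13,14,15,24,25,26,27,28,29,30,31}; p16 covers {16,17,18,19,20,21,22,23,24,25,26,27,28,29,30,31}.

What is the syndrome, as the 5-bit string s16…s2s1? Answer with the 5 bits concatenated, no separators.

s1 (pos 1,3,5,7,9,11,13,15,17,19,21,23,25,27,29,31): 1⊕1⊕0⊕1⊕0⊕0⊕0⊕1⊕0⊕1⊕0⊕0⊕1⊕1⊕1⊕1 = 1
s2 (pos 2,3,6,7,10,11,14,15,18,19,22,23,26,27,30,31): 1⊕1⊕0⊕1⊕1⊕0⊕0⊕1⊕1⊕1⊕0⊕0⊕0⊕1⊕0⊕1 = 1
s4 (pos 4,5,6,7,12,13,14,15,20,21,22,23,28,29,30,31): 0⊕0⊕0⊕1⊕0⊕0⊕0⊕1⊕1⊕0⊕0⊕0⊕0⊕1⊕0⊕1 = 1
s8 (pos 8,9,10,11,12,13,14,15,24,25,26,27,28,29,30,31): 0⊕0⊕1⊕0⊕0⊕0⊕0⊕1⊕0⊕1⊕0⊕1⊕0⊕1⊕0⊕1 = 0
s16 (pos 16,17,18,19,20,21,22,23,24,25,26,27,28,29,30,31): 1⊕0⊕1⊕1⊕1⊕0⊕0⊕0⊕0⊕1⊕0⊕1⊕0⊕1⊕0⊕1 = 0
Syndrome s16…s1 = 00111 → error at position 7.

00111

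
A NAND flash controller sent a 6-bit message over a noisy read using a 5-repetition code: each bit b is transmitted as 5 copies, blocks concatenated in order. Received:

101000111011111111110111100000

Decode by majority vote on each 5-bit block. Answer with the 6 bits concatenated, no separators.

Block 1 (10100): 2 ones → 0
Block 2 (01110): 3 ones → 1
Block 3 (11111): 5 ones → 1
Block 4 (11111): 5 ones → 1
Block 5 (01111): 4 ones → 1
Block 6 (00000): 0 ones → 0

011110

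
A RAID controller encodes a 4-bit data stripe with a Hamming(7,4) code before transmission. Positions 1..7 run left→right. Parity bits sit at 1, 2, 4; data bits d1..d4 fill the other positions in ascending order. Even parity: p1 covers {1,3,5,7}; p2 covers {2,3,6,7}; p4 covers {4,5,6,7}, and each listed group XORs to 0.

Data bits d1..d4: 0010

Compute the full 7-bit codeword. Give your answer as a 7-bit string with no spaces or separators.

0101010

Place data at non-parity positions: p1 p2 0 p4 0 1 0
p1 (pos 1,3,5,7): XOR of data positions = 0⊕0⊕0 = 0
p2 (pos 2,3,6,7): XOR of data positions = 0⊕1⊕0 = 1
p4 (pos 4,5,6,7): XOR of data positions = 0⊕1⊕0 = 1
Codeword: 0101010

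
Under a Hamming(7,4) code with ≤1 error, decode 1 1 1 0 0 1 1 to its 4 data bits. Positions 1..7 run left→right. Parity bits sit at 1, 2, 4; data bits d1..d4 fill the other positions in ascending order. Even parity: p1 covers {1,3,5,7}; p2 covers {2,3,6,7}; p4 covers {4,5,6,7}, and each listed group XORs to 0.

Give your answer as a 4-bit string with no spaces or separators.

s1 (pos 1,3,5,7): 1⊕1⊕0⊕1 = 1
s2 (pos 2,3,6,7): 1⊕1⊕1⊕1 = 0
s4 (pos 4,5,6,7): 0⊕0⊕1⊕1 = 0
Syndrome s4…s1 = 001 → error at position 1.
Flip position 1: 1110011 → 0110011
Read data bits from positions 3,5,6,7: 1011

1011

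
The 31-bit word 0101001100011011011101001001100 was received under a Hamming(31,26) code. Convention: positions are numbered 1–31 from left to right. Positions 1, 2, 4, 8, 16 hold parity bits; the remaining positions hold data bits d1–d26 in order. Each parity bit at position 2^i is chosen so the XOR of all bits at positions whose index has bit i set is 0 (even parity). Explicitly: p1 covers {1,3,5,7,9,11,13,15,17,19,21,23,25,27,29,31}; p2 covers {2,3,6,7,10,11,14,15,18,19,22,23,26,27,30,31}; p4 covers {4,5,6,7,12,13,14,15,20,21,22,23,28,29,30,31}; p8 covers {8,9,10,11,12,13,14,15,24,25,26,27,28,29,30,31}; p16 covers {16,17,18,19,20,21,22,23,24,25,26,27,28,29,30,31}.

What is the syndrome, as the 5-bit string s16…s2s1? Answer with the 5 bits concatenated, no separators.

s1 (pos 1,3,5,7,9,11,13,15,17,19,21,23,25,27,29,31): 0⊕0⊕0⊕1⊕0⊕0⊕1⊕1⊕0⊕1⊕0⊕0⊕1⊕0⊕1⊕0 = 0
s2 (pos 2,3,6,7,10,11,14,15,18,19,22,23,26,27,30,31): 1⊕0⊕0⊕1⊕0⊕0⊕0⊕1⊕1⊕1⊕1⊕0⊕0⊕0⊕0⊕0 = 0
s4 (pos 4,5,6,7,12,13,14,15,20,21,22,23,28,29,30,31): 1⊕0⊕0⊕1⊕1⊕1⊕0⊕1⊕1⊕0⊕1⊕0⊕1⊕1⊕0⊕0 = 1
s8 (pos 8,9,10,11,12,13,14,15,24,25,26,27,28,29,30,31): 1⊕0⊕0⊕0⊕1⊕1⊕0⊕1⊕0⊕1⊕0⊕0⊕1⊕1⊕0⊕0 = 1
s16 (pos 16,17,18,19,20,21,22,23,24,25,26,27,28,29,30,31): 1⊕0⊕1⊕1⊕1⊕0⊕1⊕0⊕0⊕1⊕0⊕0⊕1⊕1⊕0⊕0 = 0
Syndrome s16…s1 = 01100 → error at position 12.

01100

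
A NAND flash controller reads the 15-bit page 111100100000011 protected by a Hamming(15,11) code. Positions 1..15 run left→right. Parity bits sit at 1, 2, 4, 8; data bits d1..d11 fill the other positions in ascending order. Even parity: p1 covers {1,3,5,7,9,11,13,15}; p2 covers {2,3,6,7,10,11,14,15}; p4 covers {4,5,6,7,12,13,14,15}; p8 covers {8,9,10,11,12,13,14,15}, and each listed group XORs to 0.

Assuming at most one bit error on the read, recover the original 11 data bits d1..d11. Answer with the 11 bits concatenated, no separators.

s1 (pos 1,3,5,7,9,11,13,15): 1⊕1⊕0⊕1⊕0⊕0⊕0⊕1 = 0
s2 (pos 2,3,6,7,10,11,14,15): 1⊕1⊕0⊕1⊕0⊕0⊕1⊕1 = 1
s4 (pos 4,5,6,7,12,13,14,15): 1⊕0⊕0⊕1⊕0⊕0⊕1⊕1 = 0
s8 (pos 8,9,10,11,12,13,14,15): 0⊕0⊕0⊕0⊕0⊕0⊕1⊕1 = 0
Syndrome s8…s1 = 0010 → error at position 2.
Flip position 2: 111100100000011 → 101100100000011
Read data bits from positions 3,5,6,7,9,10,11,12,13,14,15: 10010000011

10010000011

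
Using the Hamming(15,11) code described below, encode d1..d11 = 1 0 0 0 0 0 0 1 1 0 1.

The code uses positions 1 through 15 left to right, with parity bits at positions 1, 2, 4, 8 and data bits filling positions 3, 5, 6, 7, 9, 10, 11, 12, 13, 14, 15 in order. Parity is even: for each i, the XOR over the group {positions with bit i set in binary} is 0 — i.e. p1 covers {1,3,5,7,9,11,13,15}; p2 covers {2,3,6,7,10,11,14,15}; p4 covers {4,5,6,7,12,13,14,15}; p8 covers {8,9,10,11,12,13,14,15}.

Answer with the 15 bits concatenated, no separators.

Place data at non-parity positions: p1 p2 1 p4 0 0 0 p8 0 0 0 1 1 0 1
p1 (pos 1,3,5,7,9,11,13,15): XOR of data positions = 1⊕0⊕0⊕0⊕0⊕1⊕1 = 1
p2 (pos 2,3,6,7,10,11,14,15): XOR of data positions = 1⊕0⊕0⊕0⊕0⊕0⊕1 = 0
p4 (pos 4,5,6,7,12,13,14,15): XOR of data positions = 0⊕0⊕0⊕1⊕1⊕0⊕1 = 1
p8 (pos 8,9,10,11,12,13,14,15): XOR of data positions = 0⊕0⊕0⊕1⊕1⊕0⊕1 = 1
Codeword: 101100010001101

101100010001101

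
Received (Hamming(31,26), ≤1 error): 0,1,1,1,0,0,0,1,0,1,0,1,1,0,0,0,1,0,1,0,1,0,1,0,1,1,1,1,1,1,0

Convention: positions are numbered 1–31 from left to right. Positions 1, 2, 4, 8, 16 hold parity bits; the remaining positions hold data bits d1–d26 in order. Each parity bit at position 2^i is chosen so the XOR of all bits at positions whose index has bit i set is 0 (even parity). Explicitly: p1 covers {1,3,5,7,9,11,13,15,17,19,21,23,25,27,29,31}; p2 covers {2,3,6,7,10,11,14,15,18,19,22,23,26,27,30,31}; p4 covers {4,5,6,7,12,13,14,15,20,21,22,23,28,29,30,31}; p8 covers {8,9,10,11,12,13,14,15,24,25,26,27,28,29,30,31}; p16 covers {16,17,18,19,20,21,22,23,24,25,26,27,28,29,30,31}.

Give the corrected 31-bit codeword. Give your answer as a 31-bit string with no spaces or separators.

1111000101011000101010101111110

s1 (pos 1,3,5,7,9,11,13,15,17,19,21,23,25,27,29,31): 0⊕1⊕0⊕0⊕0⊕0⊕1⊕0⊕1⊕1⊕1⊕1⊕1⊕1⊕1⊕0 = 1
s2 (pos 2,3,6,7,10,11,14,15,18,19,22,23,26,27,30,31): 1⊕1⊕0⊕0⊕1⊕0⊕0⊕0⊕0⊕1⊕0⊕1⊕1⊕1⊕1⊕0 = 0
s4 (pos 4,5,6,7,12,13,14,15,20,21,22,23,28,29,30,31): 1⊕0⊕0⊕0⊕1⊕1⊕0⊕0⊕0⊕1⊕0⊕1⊕1⊕1⊕1⊕0 = 0
s8 (pos 8,9,10,11,12,13,14,15,24,25,26,27,28,29,30,31): 1⊕0⊕1⊕0⊕1⊕1⊕0⊕0⊕0⊕1⊕1⊕1⊕1⊕1⊕1⊕0 = 0
s16 (pos 16,17,18,19,20,21,22,23,24,25,26,27,28,29,30,31): 0⊕1⊕0⊕1⊕0⊕1⊕0⊕1⊕0⊕1⊕1⊕1⊕1⊕1⊕1⊕0 = 0
Syndrome s16…s1 = 00001 → error at position 1.
Flip position 1: 0111000101011000101010101111110 → 1111000101011000101010101111110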